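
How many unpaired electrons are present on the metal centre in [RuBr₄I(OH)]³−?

1 unpaired electron

Summing ligand charges against the −3 overall charge gives an oxidation state of +3 for ruthenium.
Group 8 minus oxidation state 3 gives a d⁵ configuration.
The spin state decides the count: a 4d ion has a large Δₒ and is invariably low-spin.
An octahedral low-spin d⁵ ion is t₂g⁵e_g⁰, giving 1 unpaired electron.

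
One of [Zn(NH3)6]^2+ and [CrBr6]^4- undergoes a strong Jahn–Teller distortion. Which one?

[Zn(NH3)6]^2+: Ligand charges: ammonia is neutral. With an overall charge of +2 the zinc centre must be in the +2 oxidation state. Group 12 minus oxidation state 2 gives a d¹⁰ configuration. The d¹⁰ configuration leaves the e_g set evenly filled (or empty) — no strong Jahn–Teller driving force.
[CrBr6]^4-: Ligand charges: each bromide is −1. With an overall charge of −4 the chromium centre must be in the +2 oxidation state. Chromium is a group-6 element; Cr(II) is therefore d⁴. Bromide is a weak-field ligand for a first-row metal, so the complex is high-spin. The t₂g³e_g¹ (high-spin) configuration has an unevenly filled e_g set; the Jahn–Teller theorem predicts a tetragonal distortion (typically axial elongation) to lift the degeneracy.

[CrBr6]^4-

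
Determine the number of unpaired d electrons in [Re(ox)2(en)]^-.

2

Each oxalate is −2; ethylenediamine is neutral; balancing the −1 overall charge requires Re(III).
Rhenium is a group-7 element; Re(III) is therefore d⁴.
Counting donor atoms: 2×oxalate (bidentate) → 4 donors; 1×ethylenediamine (bidentate) → 2 donors. Coordination number = 6.
The spin state decides the count: a 5d ion has a large Δₒ and is invariably low-spin.
An octahedral low-spin d⁴ ion is t₂g⁴e_g⁰, giving 2 unpaired electrons.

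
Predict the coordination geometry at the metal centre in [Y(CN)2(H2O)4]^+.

octahedral

Each cyanide is −1; water is neutral; balancing the +1 overall charge requires Y(III).
Y sits in group 3, so the d-electron count is 3 − 3 = 0.
Coordination number: 6.
Six donors around a single metal centre give an octahedral coordination sphere.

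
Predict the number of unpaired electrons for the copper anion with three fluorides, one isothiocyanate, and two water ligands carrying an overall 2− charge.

1 unpaired electron

Each fluoride is −1; each isothiocyanate is −1; water is neutral; balancing the −2 overall charge requires Cu(II).
Cu sits in group 11, so the d-electron count is 11 − 2 = 9.
In an octahedral field the d⁹ configuration is t₂g⁶e_g³ (only one arrangement possible), giving 1 unpaired electron.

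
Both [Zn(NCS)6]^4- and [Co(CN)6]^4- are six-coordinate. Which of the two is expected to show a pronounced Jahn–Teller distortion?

[Zn(NCS)6]^4-: Each isothiocyanate is −1; balancing the −4 overall charge requires Zn(II). Zinc is a group-12 element; Zn(II) is therefore d¹⁰. The d¹⁰ configuration leaves the e_g set evenly filled (or empty) — no strong Jahn–Teller driving force.
[Co(CN)6]^4-: Summing ligand charges against the −4 overall charge gives an oxidation state of +2 for cobalt. Cobalt is a group-9 element; Co(II) is therefore d⁷. Cyanide is a strong-field ligand (high in the spectrochemical series) for a first-row metal, so the complex is low-spin. The t₂g⁶e_g¹ (low-spin) configuration has an unevenly filled e_g set; the Jahn–Teller theorem predicts a tetragonal distortion (typically axial elongation) to lift the degeneracy.

[Co(CN)6]^4-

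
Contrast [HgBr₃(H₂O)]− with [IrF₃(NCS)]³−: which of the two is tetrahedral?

For [HgBr₃(H₂O)]−: Ligand charges: each bromide is −1; water is neutral. With an overall charge of −1 the mercury centre must be in the +2 oxidation state. Mercury is a group-12 element; Hg(II) is therefore d¹⁰. A d¹⁰ ion has no crystal-field stabilisation preference between square planar and tetrahedral, so four ligands adopt the sterically favoured tetrahedral geometry. → tetrahedral.
For [IrF₃(NCS)]³−: Ligand charges: each fluoride is −1; each isothiocyanate is −1. With an overall charge of −3 the iridium centre must be in the +1 oxidation state. Group 9 minus oxidation state 1 gives a d⁸ configuration. A 5d d⁸ ion has a large crystal-field splitting; square planar leaves the high-energy d_{x²−y²} orbital empty and maximises CFSE. → square planar.

[HgBr₃(H₂O)]−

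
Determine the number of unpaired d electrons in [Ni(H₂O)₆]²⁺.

2 unpaired electrons

Water is neutral; balancing the +2 overall charge requires Ni(II).
Ni sits in group 10, so the d-electron count is 10 − 2 = 8.
In an octahedral field the d⁸ configuration is t₂g⁶e_g² (only one arrangement possible), giving 2 unpaired electrons.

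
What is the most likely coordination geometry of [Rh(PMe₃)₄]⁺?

square planar

Summing ligand charges against the +1 overall charge gives an oxidation state of +1 for rhodium.
Group 9 minus oxidation state 1 gives a d⁸ configuration.
Coordination number: 4.
A 4d d⁸ ion has a large crystal-field splitting; square planar leaves the high-energy d_{x²−y²} orbital empty and maximises CFSE.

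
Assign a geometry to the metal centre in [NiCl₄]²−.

Each chloride is −1; balancing the −2 overall charge requires Ni(II).
Nickel is a group-10 element; Ni(II) is therefore d⁸.
Coordination number: 4.
Chloride is a weak-field ligand.
With weak-field ligands the CFSE gain from square planar is small, so a 3d d⁸ ion takes the sterically preferred tetrahedral geometry.

tetrahedral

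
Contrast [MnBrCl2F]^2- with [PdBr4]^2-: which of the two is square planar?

[PdBr4]^2-

For [MnBrCl2F]^2-: Summing ligand charges against the −2 overall charge gives an oxidation state of +2 for manganese. Group 7 minus oxidation state 2 gives a d⁵ configuration. A high-spin d⁵ ion has zero CFSE in either geometry, so four ligands adopt the sterically favoured tetrahedral geometry. → tetrahedral.
For [PdBr4]^2-: Summing ligand charges against the −2 overall charge gives an oxidation state of +2 for palladium. Group 10 minus oxidation state 2 gives a d⁸ configuration. A 4d d⁸ ion has a large crystal-field splitting; square planar leaves the high-energy d_{x²−y²} orbital empty and maximises CFSE. → square planar.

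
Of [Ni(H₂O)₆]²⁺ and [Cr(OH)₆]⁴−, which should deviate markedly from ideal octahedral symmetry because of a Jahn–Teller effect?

[Cr(OH)₆]⁴−

[Ni(H₂O)₆]²⁺: Ligand charges: water is neutral. With an overall charge of +2 the nickel centre must be in the +2 oxidation state. Ni sits in group 10, so the d-electron count is 10 − 2 = 8. The d⁸ configuration leaves the e_g set evenly filled (or empty) — no strong Jahn–Teller driving force.
[Cr(OH)₆]⁴−: Ligand charges: each hydroxide is −1. With an overall charge of −4 the chromium centre must be in the +2 oxidation state. Cr sits in group 6, so the d-electron count is 6 − 2 = 4. Hydroxide is a weak-field ligand for a first-row metal, so the complex is high-spin. The t₂g³e_g¹ (high-spin) configuration has an unevenly filled e_g set; the Jahn–Teller theorem predicts a tetragonal distortion (typically axial elongation) to lift the degeneracy.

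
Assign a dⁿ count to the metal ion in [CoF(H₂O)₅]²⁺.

Each fluoride is −1; water is neutral; balancing the +2 overall charge requires Co(III).
Group 9 minus oxidation state 3 gives a d⁶ configuration.

d⁶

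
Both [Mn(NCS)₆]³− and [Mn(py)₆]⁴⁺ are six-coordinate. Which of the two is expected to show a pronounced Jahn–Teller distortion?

[Mn(NCS)₆]³−: Each isothiocyanate is −1; balancing the −3 overall charge requires Mn(III). Group 7 minus oxidation state 3 gives a d⁴ configuration. Isothiocyanate is a weak-field ligand for a first-row metal, so the complex is high-spin. The t₂g³e_g¹ (high-spin) configuration has an unevenly filled e_g set; the Jahn–Teller theorem predicts a tetragonal distortion (typically axial elongation) to lift the degeneracy.
[Mn(py)₆]⁴⁺: Ligand charges: pyridine is neutral. With an overall charge of +4 the manganese centre must be in the +4 oxidation state. Manganese is a group-7 element; Mn(IV) is therefore d³. The d³ configuration leaves the e_g set evenly filled (or empty) — no strong Jahn–Teller driving force.

[Mn(NCS)₆]³−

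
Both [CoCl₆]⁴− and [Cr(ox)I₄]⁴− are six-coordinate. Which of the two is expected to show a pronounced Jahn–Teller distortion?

[Cr(ox)I₄]⁴−

[CoCl₆]⁴−: Each chloride is −1; balancing the −4 overall charge requires Co(II). Cobalt is a group-9 element; Co(II) is therefore d⁷. Chloride is a weak-field ligand for a first-row metal, so the complex is high-spin. The d⁷ configuration leaves the e_g set evenly filled (or empty) — no strong Jahn–Teller driving force.
[Cr(ox)I₄]⁴−: Each oxalate is −2; each iodide is −1; balancing the −4 overall charge requires Cr(II). Group 6 minus oxidation state 2 gives a d⁴ configuration. Iodide and oxalate are weak-field ligands for a first-row metal, so the complex is high-spin. The t₂g³e_g¹ (high-spin) configuration has an unevenly filled e_g set; the Jahn–Teller theorem predicts a tetragonal distortion (typically axial elongation) to lift the degeneracy.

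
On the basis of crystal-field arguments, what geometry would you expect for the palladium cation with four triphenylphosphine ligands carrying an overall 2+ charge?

square planar

Summing ligand charges against the +2 overall charge gives an oxidation state of +2 for palladium.
Palladium is a group-10 element; Pd(II) is therefore d⁸.
Coordination number: 4.
A 4d d⁸ ion has a large crystal-field splitting; square planar leaves the high-energy d_{x²−y²} orbital empty and maximises CFSE.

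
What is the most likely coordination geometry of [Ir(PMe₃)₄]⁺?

Summing ligand charges against the +1 overall charge gives an oxidation state of +1 for iridium.
Group 9 minus oxidation state 1 gives a d⁸ configuration.
Coordination number: 4.
A 5d d⁸ ion has a large crystal-field splitting; square planar leaves the high-energy d_{x²−y²} orbital empty and maximises CFSE.

square planar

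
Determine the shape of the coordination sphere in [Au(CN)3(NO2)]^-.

Ligand charges: each cyanide is −1; each nitro (N-bound nitrite) is −1. With an overall charge of −1 the gold centre must be in the +3 oxidation state.
Gold is a group-11 element; Au(III) is therefore d⁸.
With 4 monodentate ligands the coordination number is 4.
A 5d d⁸ ion has a large crystal-field splitting; square planar leaves the high-energy d_{x²−y²} orbital empty and maximises CFSE.

square planar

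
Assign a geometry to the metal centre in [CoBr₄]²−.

Summing ligand charges against the −2 overall charge gives an oxidation state of +2 for cobalt.
Co sits in group 9, so the d-electron count is 9 − 2 = 7.
Coordination number: 4.
Bromide is a weak-field ligand.
For a high-spin 3d d⁷ ion with weak-field ligands the small Δₜ gives little square-planar CFSE advantage, so four ligands adopt the sterically favoured tetrahedral geometry.

tetrahedral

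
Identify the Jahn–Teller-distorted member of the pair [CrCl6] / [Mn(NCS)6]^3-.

[CrCl6]: Each chloride is −1; balancing the 0 overall charge requires Cr(VI). Chromium is a group-6 element; Cr(VI) is therefore d⁰. The d⁰ configuration leaves the e_g set evenly filled (or empty) — no strong Jahn–Teller driving force.
[Mn(NCS)6]^3-: Summing ligand charges against the −3 overall charge gives an oxidation state of +3 for manganese. Manganese is a group-7 element; Mn(III) is therefore d⁴. Isothiocyanate is a weak-field ligand for a first-row metal, so the complex is high-spin. The t₂g³e_g¹ (high-spin) configuration has an unevenly filled e_g set; the Jahn–Teller theorem predicts a tetragonal distortion (typically axial elongation) to lift the degeneracy.

[Mn(NCS)6]^3-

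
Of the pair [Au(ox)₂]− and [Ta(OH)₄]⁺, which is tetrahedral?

For [Au(ox)₂]−: Each oxalate is −2; balancing the −1 overall charge requires Au(III). Gold is a group-11 element; Au(III) is therefore d⁸. A 5d d⁸ ion has a large crystal-field splitting; square planar leaves the high-energy d_{x²−y²} orbital empty and maximises CFSE. → square planar.
For [Ta(OH)₄]⁺: Summing ligand charges against the +1 overall charge gives an oxidation state of +5 for tantalum. Group 5 minus oxidation state 5 gives a d⁰ configuration. A d⁰ ion has no crystal-field stabilisation preference between square planar and tetrahedral, so four ligands adopt the sterically favoured tetrahedral geometry. → tetrahedral.

[Ta(OH)₄]⁺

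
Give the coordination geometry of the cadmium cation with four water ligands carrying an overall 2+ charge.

Water is neutral; balancing the +2 overall charge requires Cd(II).
Group 12 minus oxidation state 2 gives a d¹⁰ configuration.
Coordination number: 4.
A d¹⁰ ion has no crystal-field stabilisation preference between square planar and tetrahedral, so four ligands adopt the sterically favoured tetrahedral geometry.

tetrahedral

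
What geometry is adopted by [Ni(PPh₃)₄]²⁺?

Triphenylphosphine is neutral; balancing the +2 overall charge requires Ni(II).
Nickel is a group-10 element; Ni(II) is therefore d⁸.
With 4 monodentate ligands the coordination number is 4.
Triphenylphosphine is a strong-field ligand (high in the spectrochemical series).
A 3d d⁸ ion with strong-field ligands gains enough CFSE to favour square planar over tetrahedral.

square planar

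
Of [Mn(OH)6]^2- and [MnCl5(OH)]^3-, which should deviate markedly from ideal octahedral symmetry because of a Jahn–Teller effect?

[MnCl5(OH)]^3-

[Mn(OH)6]^2-: Each hydroxide is −1; balancing the −2 overall charge requires Mn(IV). Manganese is a group-7 element; Mn(IV) is therefore d³. The d³ configuration leaves the e_g set evenly filled (or empty) — no strong Jahn–Teller driving force.
[MnCl5(OH)]^3-: Each chloride is −1; each hydroxide is −1; balancing the −3 overall charge requires Mn(III). Group 7 minus oxidation state 3 gives a d⁴ configuration. Chloride and hydroxide are weak-field ligands for a first-row metal, so the complex is high-spin. The t₂g³e_g¹ (high-spin) configuration has an unevenly filled e_g set; the Jahn–Teller theorem predicts a tetragonal distortion (typically axial elongation) to lift the degeneracy.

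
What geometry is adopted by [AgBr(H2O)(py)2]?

tetrahedral

Each bromide is −1; water is neutral; pyridine is neutral; balancing the 0 overall charge requires Ag(I).
Silver is a group-11 element; Ag(I) is therefore d¹⁰.
Coordination number: 4.
A d¹⁰ ion has no crystal-field stabilisation preference between square planar and tetrahedral, so four ligands adopt the sterically favoured tetrahedral geometry.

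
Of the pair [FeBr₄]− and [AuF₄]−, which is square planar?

[AuF₄]−

For [FeBr₄]−: Ligand charges: each bromide is −1. With an overall charge of −1 the iron centre must be in the +3 oxidation state. Fe sits in group 8, so the d-electron count is 8 − 3 = 5. A high-spin d⁵ ion has zero CFSE in either geometry, so four ligands adopt the sterically favoured tetrahedral geometry. → tetrahedral.
For [AuF₄]−: Ligand charges: each fluoride is −1. With an overall charge of −1 the gold centre must be in the +3 oxidation state. Group 11 minus oxidation state 3 gives a d⁸ configuration. A 5d d⁸ ion has a large crystal-field splitting; square planar leaves the high-energy d_{x²−y²} orbital empty and maximises CFSE. → square planar.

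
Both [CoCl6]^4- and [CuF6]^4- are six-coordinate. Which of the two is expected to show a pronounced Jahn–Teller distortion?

[CoCl6]^4-: Ligand charges: each chloride is −1. With an overall charge of −4 the cobalt centre must be in the +2 oxidation state. Cobalt is a group-9 element; Co(II) is therefore d⁷. Chloride is a weak-field ligand for a first-row metal, so the complex is high-spin. The d⁷ configuration leaves the e_g set evenly filled (or empty) — no strong Jahn–Teller driving force.
[CuF6]^4-: Summing ligand charges against the −4 overall charge gives an oxidation state of +2 for copper. Group 11 minus oxidation state 2 gives a d⁹ configuration. The t₂g⁶e_g³ configuration has an unevenly filled e_g set; the Jahn–Teller theorem predicts a tetragonal distortion (typically axial elongation) to lift the degeneracy.

[CuF6]^4-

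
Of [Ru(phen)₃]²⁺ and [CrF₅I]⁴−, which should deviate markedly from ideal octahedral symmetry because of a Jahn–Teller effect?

[Ru(phen)₃]²⁺: Summing ligand charges against the +2 overall charge gives an oxidation state of +2 for ruthenium. Ruthenium is a group-8 element; Ru(II) is therefore d⁶. A 4d ion has a large Δₒ and is invariably low-spin. The d⁶ configuration leaves the e_g set evenly filled (or empty) — no strong Jahn–Teller driving force.
[CrF₅I]⁴−: Summing ligand charges against the −4 overall charge gives an oxidation state of +2 for chromium. Group 6 minus oxidation state 2 gives a d⁴ configuration. Fluoride and iodide are weak-field ligands for a first-row metal, so the complex is high-spin. The t₂g³e_g¹ (high-spin) configuration has an unevenly filled e_g set; the Jahn–Teller theorem predicts a tetragonal distortion (typically axial elongation) to lift the degeneracy.

[CrF₅I]⁴−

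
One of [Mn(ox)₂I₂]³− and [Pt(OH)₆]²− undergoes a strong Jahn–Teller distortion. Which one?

[Mn(ox)₂I₂]³−: Ligand charges: each oxalate is −2; each iodide is −1. With an overall charge of −3 the manganese centre must be in the +3 oxidation state. Manganese is a group-7 element; Mn(III) is therefore d⁴. Iodide and oxalate are weak-field ligands for a first-row metal, so the complex is high-spin. The t₂g³e_g¹ (high-spin) configuration has an unevenly filled e_g set; the Jahn–Teller theorem predicts a tetragonal distortion (typically axial elongation) to lift the degeneracy.
[Pt(OH)₆]²−: Ligand charges: each hydroxide is −1. With an overall charge of −2 the platinum centre must be in the +4 oxidation state. Group 10 minus oxidation state 4 gives a d⁶ configuration. A 5d ion has a large Δₒ and is invariably low-spin. The d⁶ configuration leaves the e_g set evenly filled (or empty) — no strong Jahn–Teller driving force.

[Mn(ox)₂I₂]³−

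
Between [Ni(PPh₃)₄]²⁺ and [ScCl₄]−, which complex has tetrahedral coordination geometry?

For [Ni(PPh₃)₄]²⁺: Triphenylphosphine is neutral; balancing the +2 overall charge requires Ni(II). Group 10 minus oxidation state 2 gives a d⁸ configuration. Triphenylphosphine is a strong-field ligand (high in the spectrochemical series). A 3d d⁸ ion with strong-field ligands gains enough CFSE to favour square planar over tetrahedral. → square planar.
For [ScCl₄]−: Each chloride is −1; balancing the −1 overall charge requires Sc(III). Sc sits in group 3, so the d-electron count is 3 − 3 = 0. A d⁰ ion has no crystal-field stabilisation preference between square planar and tetrahedral, so four ligands adopt the sterically favoured tetrahedral geometry. → tetrahedral.

[ScCl₄]−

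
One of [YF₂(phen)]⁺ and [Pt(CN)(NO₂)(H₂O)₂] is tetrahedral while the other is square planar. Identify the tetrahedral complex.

For [YF₂(phen)]⁺: Summing ligand charges against the +1 overall charge gives an oxidation state of +3 for yttrium. Group 3 minus oxidation state 3 gives a d⁰ configuration. A d⁰ ion has no crystal-field stabilisation preference between square planar and tetrahedral, so four ligands adopt the sterically favoured tetrahedral geometry. → tetrahedral.
For [Pt(CN)(NO₂)(H₂O)₂]: Ligand charges: each cyanide is −1; each nitro (N-bound nitrite) is −1; water is neutral. With an overall charge of 0 the platinum centre must be in the +2 oxidation state. Platinum is a group-10 element; Pt(II) is therefore d⁸. A 5d d⁸ ion has a large crystal-field splitting; square planar leaves the high-energy d_{x²−y²} orbital empty and maximises CFSE. → square planar.

[YF₂(phen)]⁺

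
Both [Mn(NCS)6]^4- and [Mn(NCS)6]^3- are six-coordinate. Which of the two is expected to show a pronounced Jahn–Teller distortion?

[Mn(NCS)6]^3-

[Mn(NCS)6]^4-: Ligand charges: each isothiocyanate is −1. With an overall charge of −4 the manganese centre must be in the +2 oxidation state. Group 7 minus oxidation state 2 gives a d⁵ configuration. Isothiocyanate is a weak-field ligand for a first-row metal, so the complex is high-spin. The d⁵ configuration leaves the e_g set evenly filled (or empty) — no strong Jahn–Teller driving force.
[Mn(NCS)6]^3-: Each isothiocyanate is −1; balancing the −3 overall charge requires Mn(III). Mn sits in group 7, so the d-electron count is 7 − 3 = 4. Isothiocyanate is a weak-field ligand for a first-row metal, so the complex is high-spin. The t₂g³e_g¹ (high-spin) configuration has an unevenly filled e_g set; the Jahn–Teller theorem predicts a tetragonal distortion (typically axial elongation) to lift the degeneracy.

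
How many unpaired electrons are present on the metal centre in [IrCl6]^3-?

Summing ligand charges against the −3 overall charge gives an oxidation state of +3 for iridium.
Iridium is a group-9 element; Ir(III) is therefore d⁶.
The spin state decides the count: a 5d ion has a large Δₒ and is invariably low-spin.
An octahedral low-spin d⁶ ion is t₂g⁶e_g⁰, giving 0 unpaired electrons.

0 unpaired electrons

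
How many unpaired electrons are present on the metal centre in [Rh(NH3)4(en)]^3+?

Summing ligand charges against the +3 overall charge gives an oxidation state of +3 for rhodium.
Rh sits in group 9, so the d-electron count is 9 − 3 = 6.
Counting donor atoms: 4×ammonia (monodentate) → 4 donors; 1×ethylenediamine (bidentate) → 2 donors. Coordination number = 6.
The spin state decides the count: a 4d ion has a large Δₒ and is invariably low-spin.
An octahedral low-spin d⁶ ion is t₂g⁶e_g⁰, giving 0 unpaired electrons.

0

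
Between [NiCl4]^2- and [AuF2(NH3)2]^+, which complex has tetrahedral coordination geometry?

[NiCl4]^2-

For [NiCl4]^2-: Summing ligand charges against the −2 overall charge gives an oxidation state of +2 for nickel. Group 10 minus oxidation state 2 gives a d⁸ configuration. Chloride is a weak-field ligand. With weak-field ligands the CFSE gain from square planar is small, so a 3d d⁸ ion takes the sterically preferred tetrahedral geometry. → tetrahedral.
For [AuF2(NH3)2]^+: Each fluoride is −1; ammonia is neutral; balancing the +1 overall charge requires Au(III). Au sits in group 11, so the d-electron count is 11 − 3 = 8. A 5d d⁸ ion has a large crystal-field splitting; square planar leaves the high-energy d_{x²−y²} orbital empty and maximises CFSE. → square planar.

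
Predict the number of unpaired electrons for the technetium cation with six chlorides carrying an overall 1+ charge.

Summing ligand charges against the +1 overall charge gives an oxidation state of +7 for technetium.
Technetium is a group-7 element; Tc(VII) is therefore d⁰.
In an octahedral field the d⁰ configuration is t₂g⁰e_g⁰, giving 0 unpaired electrons.

0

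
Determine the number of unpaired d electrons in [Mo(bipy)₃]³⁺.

2,2′-bipyridine is neutral; balancing the +3 overall charge requires Mo(III).
Group 6 minus oxidation state 3 gives a d³ configuration.
Counting donor atoms: 3×2,2′-bipyridine (bidentate) → 6 donors. Coordination number = 6.
In an octahedral field the d³ configuration is t₂g³e_g⁰ (only one arrangement possible), giving 3 unpaired electrons.

3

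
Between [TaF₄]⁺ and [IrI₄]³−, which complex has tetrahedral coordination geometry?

For [TaF₄]⁺: Ligand charges: each fluoride is −1. With an overall charge of +1 the tantalum centre must be in the +5 oxidation state. Tantalum is a group-5 element; Ta(V) is therefore d⁰. A d⁰ ion has no crystal-field stabilisation preference between square planar and tetrahedral, so four ligands adopt the sterically favoured tetrahedral geometry. → tetrahedral.
For [IrI₄]³−: Each iodide is −1; balancing the −3 overall charge requires Ir(I). Ir sits in group 9, so the d-electron count is 9 − 1 = 8. A 5d d⁸ ion has a large crystal-field splitting; square planar leaves the high-energy d_{x²−y²} orbital empty and maximises CFSE. → square planar.

[TaF₄]⁺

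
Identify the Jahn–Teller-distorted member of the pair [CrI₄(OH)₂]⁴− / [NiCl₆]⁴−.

[CrI₄(OH)₂]⁴−: Summing ligand charges against the −4 overall charge gives an oxidation state of +2 for chromium. Cr sits in group 6, so the d-electron count is 6 − 2 = 4. Hydroxide and iodide are weak-field ligands for a first-row metal, so the complex is high-spin. The t₂g³e_g¹ (high-spin) configuration has an unevenly filled e_g set; the Jahn–Teller theorem predicts a tetragonal distortion (typically axial elongation) to lift the degeneracy.
[NiCl₆]⁴−: Ligand charges: each chloride is −1. With an overall charge of −4 the nickel centre must be in the +2 oxidation state. Nickel is a group-10 element; Ni(II) is therefore d⁸. The d⁸ configuration leaves the e_g set evenly filled (or empty) — no strong Jahn–Teller driving force.

[CrI₄(OH)₂]⁴−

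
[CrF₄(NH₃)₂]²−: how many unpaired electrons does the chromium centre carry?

Each fluoride is −1; ammonia is neutral; balancing the −2 overall charge requires Cr(II).
Chromium is a group-6 element; Cr(II) is therefore d⁴.
The spin state decides the count: Fluoride is a weak-field ligand for a first-row metal, so the complex is high-spin.
An octahedral high-spin d⁴ ion is t₂g³e_g¹, giving 4 unpaired electrons.

4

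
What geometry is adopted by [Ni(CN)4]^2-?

square planar

Summing ligand charges against the −2 overall charge gives an oxidation state of +2 for nickel.
Ni sits in group 10, so the d-electron count is 10 − 2 = 8.
With 4 monodentate ligands the coordination number is 4.
Cyanide is a strong-field ligand (high in the spectrochemical series).
A 3d d⁸ ion with strong-field ligands gains enough CFSE to favour square planar over tetrahedral.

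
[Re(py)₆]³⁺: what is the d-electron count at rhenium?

d⁴

Ligand charges: pyridine is neutral. With an overall charge of +3 the rhenium centre must be in the +3 oxidation state.
Group 7 minus oxidation state 3 gives a d⁴ configuration.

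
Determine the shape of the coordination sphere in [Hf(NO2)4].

Each nitro (N-bound nitrite) is −1; balancing the 0 overall charge requires Hf(IV).
Group 4 minus oxidation state 4 gives a d⁰ configuration.
With 4 monodentate ligands the coordination number is 4.
A d⁰ ion has no crystal-field stabilisation preference between square planar and tetrahedral, so four ligands adopt the sterically favoured tetrahedral geometry.

tetrahedral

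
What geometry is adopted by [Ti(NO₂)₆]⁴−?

Ligand charges: each nitro (N-bound nitrite) is −1. With an overall charge of −4 the titanium centre must be in the +2 oxidation state.
Ti sits in group 4, so the d-electron count is 4 − 2 = 2.
With 6 monodentate ligands the coordination number is 6.
Six donors around a single metal centre give an octahedral coordination sphere.

octahedral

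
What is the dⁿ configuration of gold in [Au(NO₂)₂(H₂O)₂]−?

d¹⁰

Ligand charges: each nitro (N-bound nitrite) is −1; water is neutral. With an overall charge of −1 the gold centre must be in the +1 oxidation state.
Group 11 minus oxidation state 1 gives a d¹⁰ configuration.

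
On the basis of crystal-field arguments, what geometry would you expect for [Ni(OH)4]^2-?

tetrahedral

Summing ligand charges against the −2 overall charge gives an oxidation state of +2 for nickel.
Group 10 minus oxidation state 2 gives a d⁸ configuration.
With 4 monodentate ligands the coordination number is 4.
Hydroxide is a weak-field ligand.
With weak-field ligands the CFSE gain from square planar is small, so a 3d d⁸ ion takes the sterically preferred tetrahedral geometry.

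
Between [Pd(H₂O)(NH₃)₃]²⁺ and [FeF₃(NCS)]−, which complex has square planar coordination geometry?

[Pd(H₂O)(NH₃)₃]²⁺

For [Pd(H₂O)(NH₃)₃]²⁺: Summing ligand charges against the +2 overall charge gives an oxidation state of +2 for palladium. Group 10 minus oxidation state 2 gives a d⁸ configuration. A 4d d⁸ ion has a large crystal-field splitting; square planar leaves the high-energy d_{x²−y²} orbital empty and maximises CFSE. → square planar.
For [FeF₃(NCS)]−: Summing ligand charges against the −1 overall charge gives an oxidation state of +3 for iron. Fe sits in group 8, so the d-electron count is 8 − 3 = 5. A high-spin d⁵ ion has zero CFSE in either geometry, so four ligands adopt the sterically favoured tetrahedral geometry. → tetrahedral.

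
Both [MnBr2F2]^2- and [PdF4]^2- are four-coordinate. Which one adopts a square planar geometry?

For [MnBr2F2]^2-: Ligand charges: each bromide is −1; each fluoride is −1. With an overall charge of −2 the manganese centre must be in the +2 oxidation state. Group 7 minus oxidation state 2 gives a d⁵ configuration. A high-spin d⁵ ion has zero CFSE in either geometry, so four ligands adopt the sterically favoured tetrahedral geometry. → tetrahedral.
For [PdF4]^2-: Summing ligand charges against the −2 overall charge gives an oxidation state of +2 for palladium. Palladium is a group-10 element; Pd(II) is therefore d⁸. A 4d d⁸ ion has a large crystal-field splitting; square planar leaves the high-energy d_{x²−y²} orbital empty and maximises CFSE. → square planar.

[PdF4]^2-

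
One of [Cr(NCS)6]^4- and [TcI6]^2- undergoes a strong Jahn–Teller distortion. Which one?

[Cr(NCS)6]^4-: Summing ligand charges against the −4 overall charge gives an oxidation state of +2 for chromium. Cr sits in group 6, so the d-electron count is 6 − 2 = 4. Isothiocyanate is a weak-field ligand for a first-row metal, so the complex is high-spin. The t₂g³e_g¹ (high-spin) configuration has an unevenly filled e_g set; the Jahn–Teller theorem predicts a tetragonal distortion (typically axial elongation) to lift the degeneracy.
[TcI6]^2-: Each iodide is −1; balancing the −2 overall charge requires Tc(IV). Technetium is a group-7 element; Tc(IV) is therefore d³. The d³ configuration leaves the e_g set evenly filled (or empty) — no strong Jahn–Teller driving force.

[Cr(NCS)6]^4-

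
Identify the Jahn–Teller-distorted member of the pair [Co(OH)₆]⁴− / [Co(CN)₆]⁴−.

[Co(CN)₆]⁴−

[Co(OH)₆]⁴−: Each hydroxide is −1; balancing the −4 overall charge requires Co(II). Co sits in group 9, so the d-electron count is 9 − 2 = 7. Hydroxide is a weak-field ligand for a first-row metal, so the complex is high-spin. The d⁷ configuration leaves the e_g set evenly filled (or empty) — no strong Jahn–Teller driving force.
[Co(CN)₆]⁴−: Ligand charges: each cyanide is −1. With an overall charge of −4 the cobalt centre must be in the +2 oxidation state. Group 9 minus oxidation state 2 gives a d⁷ configuration. Cyanide is a strong-field ligand (high in the spectrochemical series) for a first-row metal, so the complex is low-spin. The t₂g⁶e_g¹ (low-spin) configuration has an unevenly filled e_g set; the Jahn–Teller theorem predicts a tetragonal distortion (typically axial elongation) to lift the degeneracy.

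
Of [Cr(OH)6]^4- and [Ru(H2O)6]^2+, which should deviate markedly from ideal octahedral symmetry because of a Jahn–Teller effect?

[Cr(OH)6]^4-: Each hydroxide is −1; balancing the −4 overall charge requires Cr(II). Chromium is a group-6 element; Cr(II) is therefore d⁴. Hydroxide is a weak-field ligand for a first-row metal, so the complex is high-spin. The t₂g³e_g¹ (high-spin) configuration has an unevenly filled e_g set; the Jahn–Teller theorem predicts a tetragonal distortion (typically axial elongation) to lift the degeneracy.
[Ru(H2O)6]^2+: Ligand charges: water is neutral. With an overall charge of +2 the ruthenium centre must be in the +2 oxidation state. Ru sits in group 8, so the d-electron count is 8 − 2 = 6. A 4d ion has a large Δₒ and is invariably low-spin. The d⁶ configuration leaves the e_g set evenly filled (or empty) — no strong Jahn–Teller driving force.

[Cr(OH)6]^4-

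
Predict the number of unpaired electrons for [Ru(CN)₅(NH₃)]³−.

Each cyanide is −1; ammonia is neutral; balancing the −3 overall charge requires Ru(II).
Ru sits in group 8, so the d-electron count is 8 − 2 = 6.
The spin state decides the count: a 4d ion has a large Δₒ and is invariably low-spin.
An octahedral low-spin d⁶ ion is t₂g⁶e_g⁰, giving 0 unpaired electrons.

0 unpaired electrons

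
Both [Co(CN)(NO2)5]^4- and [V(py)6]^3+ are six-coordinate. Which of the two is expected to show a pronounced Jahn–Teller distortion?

[Co(CN)(NO2)5]^4-

[Co(CN)(NO2)5]^4-: Ligand charges: each cyanide is −1; each nitro (N-bound nitrite) is −1. With an overall charge of −4 the cobalt centre must be in the +2 oxidation state. Co sits in group 9, so the d-electron count is 9 − 2 = 7. Cyanide and nitro (N-bound nitrite) are strong-field ligands (high in the spectrochemical series) for a first-row metal, so the complex is low-spin. The t₂g⁶e_g¹ (low-spin) configuration has an unevenly filled e_g set; the Jahn–Teller theorem predicts a tetragonal distortion (typically axial elongation) to lift the degeneracy.
[V(py)6]^3+: Summing ligand charges against the +3 overall charge gives an oxidation state of +3 for vanadium. V sits in group 5, so the d-electron count is 5 − 3 = 2. The d² configuration leaves the e_g set evenly filled (or empty) — no strong Jahn–Teller driving force.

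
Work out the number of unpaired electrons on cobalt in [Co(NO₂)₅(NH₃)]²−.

Ligand charges: each nitro (N-bound nitrite) is −1; ammonia is neutral. With an overall charge of −2 the cobalt centre must be in the +3 oxidation state.
Co sits in group 9, so the d-electron count is 9 − 3 = 6.
The spin state decides the count: Co(III) has an exceptionally large octahedral splitting and is low-spin with essentially every ligand except fluoride.
An octahedral low-spin d⁶ ion is t₂g⁶e_g⁰, giving 0 unpaired electrons.

0 unpaired electrons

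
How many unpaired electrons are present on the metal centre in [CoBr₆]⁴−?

Summing ligand charges against the −4 overall charge gives an oxidation state of +2 for cobalt.
Cobalt is a group-9 element; Co(II) is therefore d⁷.
The spin state decides the count: Bromide is a weak-field ligand for a first-row metal, so the complex is high-spin.
An octahedral high-spin d⁷ ion is t₂g⁵e_g², giving 3 unpaired electrons.

3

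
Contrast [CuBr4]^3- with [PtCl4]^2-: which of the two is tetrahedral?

For [CuBr4]^3-: Each bromide is −1; balancing the −3 overall charge requires Cu(I). Cu sits in group 11, so the d-electron count is 11 − 1 = 10. A d¹⁰ ion has no crystal-field stabilisation preference between square planar and tetrahedral, so four ligands adopt the sterically favoured tetrahedral geometry. → tetrahedral.
For [PtCl4]^2-: Each chloride is −1; balancing the −2 overall charge requires Pt(II). Platinum is a group-10 element; Pt(II) is therefore d⁸. A 5d d⁸ ion has a large crystal-field splitting; square planar leaves the high-energy d_{x²−y²} orbital empty and maximises CFSE. → square planar.

[CuBr4]^3-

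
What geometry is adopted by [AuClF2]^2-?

trigonal planar

Each chloride is −1; each fluoride is −1; balancing the −2 overall charge requires Au(I).
Au sits in group 11, so the d-electron count is 11 − 1 = 10.
Coordination number: 3.
Three ligands around a d¹⁰ centre minimise repulsion in a trigonal-planar arrangement.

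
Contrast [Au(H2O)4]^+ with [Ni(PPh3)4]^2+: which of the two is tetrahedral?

[Au(H2O)4]^+

For [Au(H2O)4]^+: Ligand charges: water is neutral. With an overall charge of +1 the gold centre must be in the +1 oxidation state. Gold is a group-11 element; Au(I) is therefore d¹⁰. A d¹⁰ ion has no crystal-field stabilisation preference between square planar and tetrahedral, so four ligands adopt the sterically favoured tetrahedral geometry. → tetrahedral.
For [Ni(PPh3)4]^2+: Summing ligand charges against the +2 overall charge gives an oxidation state of +2 for nickel. Group 10 minus oxidation state 2 gives a d⁸ configuration. Triphenylphosphine is a strong-field ligand (high in the spectrochemical series). A 3d d⁸ ion with strong-field ligands gains enough CFSE to favour square planar over tetrahedral. → square planar.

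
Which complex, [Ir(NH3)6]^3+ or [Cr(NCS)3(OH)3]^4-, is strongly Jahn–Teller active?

[Ir(NH3)6]^3+: Ligand charges: ammonia is neutral. With an overall charge of +3 the iridium centre must be in the +3 oxidation state. Group 9 minus oxidation state 3 gives a d⁶ configuration. A 5d ion has a large Δₒ and is invariably low-spin. The d⁶ configuration leaves the e_g set evenly filled (or empty) — no strong Jahn–Teller driving force.
[Cr(NCS)3(OH)3]^4-: Summing ligand charges against the −4 overall charge gives an oxidation state of +2 for chromium. Group 6 minus oxidation state 2 gives a d⁴ configuration. Hydroxide and isothiocyanate are weak-field ligands for a first-row metal, so the complex is high-spin. The t₂g³e_g¹ (high-spin) configuration has an unevenly filled e_g set; the Jahn–Teller theorem predicts a tetragonal distortion (typically axial elongation) to lift the degeneracy.

[Cr(NCS)3(OH)3]^4-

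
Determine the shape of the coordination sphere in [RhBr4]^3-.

Each bromide is −1; balancing the −3 overall charge requires Rh(I).
Rh sits in group 9, so the d-electron count is 9 − 1 = 8.
Coordination number: 4.
A 4d d⁸ ion has a large crystal-field splitting; square planar leaves the high-energy d_{x²−y²} orbital empty and maximises CFSE.

square planar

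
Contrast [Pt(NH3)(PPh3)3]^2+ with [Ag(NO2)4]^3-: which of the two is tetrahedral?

[Ag(NO2)4]^3-

For [Pt(NH3)(PPh3)3]^2+: Ammonia is neutral; triphenylphosphine is neutral; balancing the +2 overall charge requires Pt(II). Pt sits in group 10, so the d-electron count is 10 − 2 = 8. A 5d d⁸ ion has a large crystal-field splitting; square planar leaves the high-energy d_{x²−y²} orbital empty and maximises CFSE. → square planar.
For [Ag(NO2)4]^3-: Ligand charges: each nitro (N-bound nitrite) is −1. With an overall charge of −3 the silver centre must be in the +1 oxidation state. Silver is a group-11 element; Ag(I) is therefore d¹⁰. A d¹⁰ ion has no crystal-field stabilisation preference between square planar and tetrahedral, so four ligands adopt the sterically favoured tetrahedral geometry. → tetrahedral.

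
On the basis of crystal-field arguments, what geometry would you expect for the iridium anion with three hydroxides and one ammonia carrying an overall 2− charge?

square planar

Ligand charges: each hydroxide is −1; ammonia is neutral. With an overall charge of −2 the iridium centre must be in the +1 oxidation state.
Ir sits in group 9, so the d-electron count is 9 − 1 = 8.
With 4 monodentate ligands the coordination number is 4.
A 5d d⁸ ion has a large crystal-field splitting; square planar leaves the high-energy d_{x²−y²} orbital empty and maximises CFSE.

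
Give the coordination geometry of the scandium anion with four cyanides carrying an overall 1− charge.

tetrahedral

Each cyanide is −1; balancing the −1 overall charge requires Sc(III).
Group 3 minus oxidation state 3 gives a d⁰ configuration.
With 4 monodentate ligands the coordination number is 4.
A d⁰ ion has no crystal-field stabilisation preference between square planar and tetrahedral, so four ligands adopt the sterically favoured tetrahedral geometry.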